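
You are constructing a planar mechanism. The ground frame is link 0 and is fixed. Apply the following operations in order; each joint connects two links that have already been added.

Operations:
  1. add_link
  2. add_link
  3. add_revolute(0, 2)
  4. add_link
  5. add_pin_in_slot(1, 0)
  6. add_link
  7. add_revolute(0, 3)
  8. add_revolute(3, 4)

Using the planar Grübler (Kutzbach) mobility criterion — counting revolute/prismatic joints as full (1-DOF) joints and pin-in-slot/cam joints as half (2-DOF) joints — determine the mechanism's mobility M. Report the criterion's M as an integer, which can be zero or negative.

(L,J1,J2)=(1,0,0); link0 fixed
link1: (2,0,0)
link2: (3,0,0)
R 0-2 [J1]: (3,1,0)
link3: (4,1,0)
PS 1-0 [J2]: (4,1,1)
link4: (5,1,1)
R 0-3 [J1]: (5,2,1)
R 3-4 [J1]: (5,3,1)
Grübler: 3·4 − 2·3 − 1 = 5

M = 5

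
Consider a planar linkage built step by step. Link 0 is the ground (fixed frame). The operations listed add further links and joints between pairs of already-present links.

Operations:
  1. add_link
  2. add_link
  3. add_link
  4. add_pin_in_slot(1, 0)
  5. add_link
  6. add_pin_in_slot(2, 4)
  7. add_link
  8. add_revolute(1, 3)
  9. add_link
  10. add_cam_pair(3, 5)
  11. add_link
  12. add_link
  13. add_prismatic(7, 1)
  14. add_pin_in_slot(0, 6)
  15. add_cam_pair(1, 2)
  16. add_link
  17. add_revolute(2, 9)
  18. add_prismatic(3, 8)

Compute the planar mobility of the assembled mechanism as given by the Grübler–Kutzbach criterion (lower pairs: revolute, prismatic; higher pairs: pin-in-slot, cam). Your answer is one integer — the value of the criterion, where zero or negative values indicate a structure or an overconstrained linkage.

M = 14

L=1 J1=0 J2=0
add link → L=2 J1=0 J2=0
add link → L=3 J1=0 J2=0
add link → L=4 J1=0 J2=0
PS@1,0 dof=2 J2 → L=4 J1=0 J2=1
add link → L=5 J1=0 J2=1
PS@2,4 dof=2 J2 → L=5 J1=0 J2=2
add link → L=6 J1=0 J2=2
R@1,3 dof=1 J1 → L=6 J1=1 J2=2
add link → L=7 J1=1 J2=2
C@3,5 dof=2 J2 → L=7 J1=1 J2=3
add link → L=8 J1=1 J2=3
add link → L=9 J1=1 J2=3
P@7,1 dof=1 J1 → L=9 J1=2 J2=3
PS@0,6 dof=2 J2 → L=9 J1=2 J2=4
C@1,2 dof=2 J2 → L=9 J1=2 J2=5
add link → L=10 J1=2 J2=5
R@2,9 dof=1 J1 → L=10 J1=3 J2=5
P@3,8 dof=1 J1 → L=10 J1=4 J2=5
M=3(L−1)−2J1−J2=3·9−2·4−5=14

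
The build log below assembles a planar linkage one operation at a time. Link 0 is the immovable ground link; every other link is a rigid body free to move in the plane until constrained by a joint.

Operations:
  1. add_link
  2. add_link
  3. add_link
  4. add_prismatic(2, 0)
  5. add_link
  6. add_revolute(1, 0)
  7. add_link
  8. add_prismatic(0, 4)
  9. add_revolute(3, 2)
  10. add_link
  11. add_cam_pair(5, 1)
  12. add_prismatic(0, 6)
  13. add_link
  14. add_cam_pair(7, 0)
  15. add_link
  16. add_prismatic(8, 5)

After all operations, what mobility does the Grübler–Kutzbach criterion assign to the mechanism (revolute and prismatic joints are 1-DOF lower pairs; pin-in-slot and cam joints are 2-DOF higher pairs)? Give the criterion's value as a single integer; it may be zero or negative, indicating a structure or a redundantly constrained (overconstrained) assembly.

[1;0;0] (link 0 is ground)
L+ [2;0;0]
L+ [3;0;0]
L+ [4;0;0]
P(2,0)∈J1 [4;1;0]
L+ [5;1;0]
R(1,0)∈J1 [5;2;0]
L+ [6;2;0]
P(0,4)∈J1 [6;3;0]
R(3,2)∈J1 [6;4;0]
L+ [7;4;0]
C(5,1)∈J2 [7;4;1]
P(0,6)∈J1 [7;5;1]
L+ [8;5;1]
C(7,0)∈J2 [8;5;2]
L+ [9;5;2]
P(8,5)∈J1 [9;6;2]
mobility = 24 − 12 − 2 = 10

M = 10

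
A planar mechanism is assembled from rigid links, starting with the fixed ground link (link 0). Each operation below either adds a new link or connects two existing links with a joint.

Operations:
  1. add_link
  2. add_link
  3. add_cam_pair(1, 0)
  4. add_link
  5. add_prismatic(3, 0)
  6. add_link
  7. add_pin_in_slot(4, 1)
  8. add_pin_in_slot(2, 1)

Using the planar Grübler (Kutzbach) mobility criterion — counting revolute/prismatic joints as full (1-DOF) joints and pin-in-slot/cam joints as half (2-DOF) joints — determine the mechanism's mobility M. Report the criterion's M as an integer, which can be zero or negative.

link 0 = ground. State L|J1|J2 = 1|0|0
+link1  2|0|0
+link2  3|0|0
C(1,0) f=2→J2  3|0|1
+link3  4|0|1
P(3,0) f=1→J1  4|1|1
+link4  5|1|1
PS(4,1) f=2→J2  5|1|2
PS(2,1) f=2→J2  5|1|3
M = 3(5−1)−2·1−3 = 12−2−3 = 7

M = 7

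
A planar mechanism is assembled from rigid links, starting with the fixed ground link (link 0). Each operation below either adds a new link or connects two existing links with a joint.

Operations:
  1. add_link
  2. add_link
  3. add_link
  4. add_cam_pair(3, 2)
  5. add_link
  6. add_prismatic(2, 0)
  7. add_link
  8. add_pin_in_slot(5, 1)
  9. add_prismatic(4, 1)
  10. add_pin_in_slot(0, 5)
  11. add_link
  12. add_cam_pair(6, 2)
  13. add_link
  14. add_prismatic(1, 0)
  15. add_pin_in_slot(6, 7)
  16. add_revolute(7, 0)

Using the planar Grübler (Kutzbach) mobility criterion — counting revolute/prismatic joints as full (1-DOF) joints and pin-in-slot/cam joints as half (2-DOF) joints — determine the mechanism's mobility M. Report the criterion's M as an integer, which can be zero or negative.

M = 8

ground; <1,0,0>
#1 <2,0,0>
#2 <3,0,0>
#3 <4,0,0>
C:3↔2 J2 <4,0,1>
#4 <5,0,1>
P:2↔0 J1 <5,1,1>
#5 <6,1,1>
PS:5↔1 J2 <6,1,2>
P:4↔1 J1 <6,2,2>
PS:0↔5 J2 <6,2,3>
#6 <7,2,3>
C:6↔2 J2 <7,2,4>
#7 <8,2,4>
P:1↔0 J1 <8,3,4>
PS:6↔7 J2 <8,3,5>
R:7↔0 J1 <8,4,5>
3×7 − 2×4 − 1×5 = 8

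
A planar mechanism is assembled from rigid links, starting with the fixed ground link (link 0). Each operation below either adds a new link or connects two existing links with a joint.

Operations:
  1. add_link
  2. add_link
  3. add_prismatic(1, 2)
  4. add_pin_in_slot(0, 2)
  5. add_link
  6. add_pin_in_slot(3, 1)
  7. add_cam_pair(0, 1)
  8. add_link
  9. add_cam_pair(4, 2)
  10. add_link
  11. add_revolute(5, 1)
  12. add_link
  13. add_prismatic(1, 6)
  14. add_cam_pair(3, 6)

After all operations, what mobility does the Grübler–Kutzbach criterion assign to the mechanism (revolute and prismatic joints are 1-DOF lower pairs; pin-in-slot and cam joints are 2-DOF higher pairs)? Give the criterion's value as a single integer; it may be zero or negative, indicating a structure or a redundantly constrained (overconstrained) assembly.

ground; <1,0,0>
#1 <2,0,0>
#2 <3,0,0>
P:1↔2 J1 <3,1,0>
PS:0↔2 J2 <3,1,1>
#3 <4,1,1>
PS:3↔1 J2 <4,1,2>
C:0↔1 J2 <4,1,3>
#4 <5,1,3>
C:4↔2 J2 <5,1,4>
#5 <6,1,4>
R:5↔1 J1 <6,2,4>
#6 <7,2,4>
P:1↔6 J1 <7,3,4>
C:3↔6 J2 <7,3,5>
3×6 − 2×3 − 1×5 = 7

M = 7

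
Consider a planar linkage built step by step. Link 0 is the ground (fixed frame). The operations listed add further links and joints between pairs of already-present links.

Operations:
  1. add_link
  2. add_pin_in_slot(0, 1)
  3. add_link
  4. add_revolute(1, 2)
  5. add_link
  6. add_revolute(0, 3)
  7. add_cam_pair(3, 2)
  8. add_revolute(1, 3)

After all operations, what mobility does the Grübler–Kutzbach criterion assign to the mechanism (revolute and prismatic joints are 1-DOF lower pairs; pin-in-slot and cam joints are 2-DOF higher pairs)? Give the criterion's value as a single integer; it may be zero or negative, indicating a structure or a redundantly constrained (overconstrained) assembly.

M = 1

L=1 J1=0 J2=0
add link → L=2 J1=0 J2=0
PS@0,1 dof=2 J2 → L=2 J1=0 J2=1
add link → L=3 J1=0 J2=1
R@1,2 dof=1 J1 → L=3 J1=1 J2=1
add link → L=4 J1=1 J2=1
R@0,3 dof=1 J1 → L=4 J1=2 J2=1
C@3,2 dof=2 J2 → L=4 J1=2 J2=2
R@1,3 dof=1 J1 → L=4 J1=3 J2=2
M=3(L−1)−2J1−J2=3·3−2·3−2=1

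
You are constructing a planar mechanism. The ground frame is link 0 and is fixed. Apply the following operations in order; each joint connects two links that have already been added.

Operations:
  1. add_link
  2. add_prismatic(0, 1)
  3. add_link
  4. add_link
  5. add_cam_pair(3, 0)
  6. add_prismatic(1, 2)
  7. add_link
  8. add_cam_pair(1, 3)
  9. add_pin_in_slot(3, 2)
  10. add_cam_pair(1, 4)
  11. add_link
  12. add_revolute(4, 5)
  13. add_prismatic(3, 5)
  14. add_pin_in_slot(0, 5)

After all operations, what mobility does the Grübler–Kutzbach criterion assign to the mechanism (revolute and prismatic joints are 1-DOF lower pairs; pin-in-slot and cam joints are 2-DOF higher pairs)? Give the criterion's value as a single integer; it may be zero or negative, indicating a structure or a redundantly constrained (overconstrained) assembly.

[1;0;0] (link 0 is ground)
L+ [2;0;0]
P(0,1)∈J1 [2;1;0]
L+ [3;1;0]
L+ [4;1;0]
C(3,0)∈J2 [4;1;1]
P(1,2)∈J1 [4;2;1]
L+ [5;2;1]
C(1,3)∈J2 [5;2;2]
PS(3,2)∈J2 [5;2;3]
C(1,4)∈J2 [5;2;4]
L+ [6;2;4]
R(4,5)∈J1 [6;3;4]
P(3,5)∈J1 [6;4;4]
PS(0,5)∈J2 [6;4;5]
mobility = 15 − 8 − 5 = 2

M = 2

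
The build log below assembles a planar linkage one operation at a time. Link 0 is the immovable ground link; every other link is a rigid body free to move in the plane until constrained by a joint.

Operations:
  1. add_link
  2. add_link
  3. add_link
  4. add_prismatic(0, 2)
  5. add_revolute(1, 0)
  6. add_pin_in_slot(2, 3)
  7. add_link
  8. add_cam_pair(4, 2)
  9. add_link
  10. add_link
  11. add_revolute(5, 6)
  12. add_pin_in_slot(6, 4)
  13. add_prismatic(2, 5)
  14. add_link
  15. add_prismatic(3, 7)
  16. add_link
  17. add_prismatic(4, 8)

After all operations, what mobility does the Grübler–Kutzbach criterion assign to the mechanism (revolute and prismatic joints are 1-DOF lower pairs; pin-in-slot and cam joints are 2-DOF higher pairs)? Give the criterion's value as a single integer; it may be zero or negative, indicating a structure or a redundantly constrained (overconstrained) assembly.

ground; <1,0,0>
#1 <2,0,0>
#2 <3,0,0>
#3 <4,0,0>
P:0↔2 J1 <4,1,0>
R:1↔0 J1 <4,2,0>
PS:2↔3 J2 <4,2,1>
#4 <5,2,1>
C:4↔2 J2 <5,2,2>
#5 <6,2,2>
#6 <7,2,2>
R:5↔6 J1 <7,3,2>
PS:6↔4 J2 <7,3,3>
P:2↔5 J1 <7,4,3>
#7 <8,4,3>
P:3↔7 J1 <8,5,3>
#8 <9,5,3>
P:4↔8 J1 <9,6,3>
3×8 − 2×6 − 1×3 = 9

M = 9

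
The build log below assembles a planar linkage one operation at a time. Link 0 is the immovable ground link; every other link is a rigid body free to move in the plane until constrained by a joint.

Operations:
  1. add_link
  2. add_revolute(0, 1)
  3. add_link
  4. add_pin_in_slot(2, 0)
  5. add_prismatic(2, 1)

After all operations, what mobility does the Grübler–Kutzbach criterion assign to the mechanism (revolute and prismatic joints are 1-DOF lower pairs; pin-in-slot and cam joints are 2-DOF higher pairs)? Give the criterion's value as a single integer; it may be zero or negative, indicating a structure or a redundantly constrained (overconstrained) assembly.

[1;0;0] (link 0 is ground)
L+ [2;0;0]
R(0,1)∈J1 [2;1;0]
L+ [3;1;0]
PS(2,0)∈J2 [3;1;1]
P(2,1)∈J1 [3;2;1]
mobility = 6 − 4 − 1 = 1

M = 1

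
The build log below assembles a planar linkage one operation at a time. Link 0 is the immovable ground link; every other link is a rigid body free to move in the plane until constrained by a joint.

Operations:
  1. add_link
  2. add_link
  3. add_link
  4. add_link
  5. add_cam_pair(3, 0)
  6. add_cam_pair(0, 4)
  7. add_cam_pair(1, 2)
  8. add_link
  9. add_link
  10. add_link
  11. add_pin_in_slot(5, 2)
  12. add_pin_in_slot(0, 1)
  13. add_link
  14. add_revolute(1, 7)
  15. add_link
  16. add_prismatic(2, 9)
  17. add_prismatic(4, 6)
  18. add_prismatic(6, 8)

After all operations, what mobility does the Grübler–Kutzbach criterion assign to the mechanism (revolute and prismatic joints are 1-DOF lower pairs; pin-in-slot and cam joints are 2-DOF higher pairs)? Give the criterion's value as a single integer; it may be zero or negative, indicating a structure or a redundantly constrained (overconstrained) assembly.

(L,J1,J2)=(1,0,0); link0 fixed
link1: (2,0,0)
link2: (3,0,0)
link3: (4,0,0)
link4: (5,0,0)
C 3-0 [J2]: (5,0,1)
C 0-4 [J2]: (5,0,2)
C 1-2 [J2]: (5,0,3)
link5: (6,0,3)
link6: (7,0,3)
link7: (8,0,3)
PS 5-2 [J2]: (8,0,4)
PS 0-1 [J2]: (8,0,5)
link8: (9,0,5)
R 1-7 [J1]: (9,1,5)
link9: (10,1,5)
P 2-9 [J1]: (10,2,5)
P 4-6 [J1]: (10,3,5)
P 6-8 [J1]: (10,4,5)
Grübler: 3·9 − 2·4 − 5 = 14

M = 14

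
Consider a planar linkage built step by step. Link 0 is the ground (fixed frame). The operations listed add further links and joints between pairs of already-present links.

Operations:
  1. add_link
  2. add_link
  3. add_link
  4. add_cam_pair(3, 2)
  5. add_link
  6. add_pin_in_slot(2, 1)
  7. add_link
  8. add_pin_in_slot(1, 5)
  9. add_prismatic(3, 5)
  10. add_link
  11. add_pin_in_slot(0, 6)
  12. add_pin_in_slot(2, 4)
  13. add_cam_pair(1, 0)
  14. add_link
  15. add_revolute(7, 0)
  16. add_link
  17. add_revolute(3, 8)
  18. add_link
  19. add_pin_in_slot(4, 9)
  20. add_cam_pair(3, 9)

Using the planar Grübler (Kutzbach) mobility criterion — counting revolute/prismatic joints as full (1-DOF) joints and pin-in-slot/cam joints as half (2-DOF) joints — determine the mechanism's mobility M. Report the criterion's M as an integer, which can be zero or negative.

ground; <1,0,0>
#1 <2,0,0>
#2 <3,0,0>
#3 <4,0,0>
C:3↔2 J2 <4,0,1>
#4 <5,0,1>
PS:2↔1 J2 <5,0,2>
#5 <6,0,2>
PS:1↔5 J2 <6,0,3>
P:3↔5 J1 <6,1,3>
#6 <7,1,3>
PS:0↔6 J2 <7,1,4>
PS:2↔4 J2 <7,1,5>
C:1↔0 J2 <7,1,6>
#7 <8,1,6>
R:7↔0 J1 <8,2,6>
#8 <9,2,6>
R:3↔8 J1 <9,3,6>
#9 <10,3,6>
PS:4↔9 J2 <10,3,7>
C:3↔9 J2 <10,3,8>
3×9 − 2×3 − 1×8 = 13

M = 13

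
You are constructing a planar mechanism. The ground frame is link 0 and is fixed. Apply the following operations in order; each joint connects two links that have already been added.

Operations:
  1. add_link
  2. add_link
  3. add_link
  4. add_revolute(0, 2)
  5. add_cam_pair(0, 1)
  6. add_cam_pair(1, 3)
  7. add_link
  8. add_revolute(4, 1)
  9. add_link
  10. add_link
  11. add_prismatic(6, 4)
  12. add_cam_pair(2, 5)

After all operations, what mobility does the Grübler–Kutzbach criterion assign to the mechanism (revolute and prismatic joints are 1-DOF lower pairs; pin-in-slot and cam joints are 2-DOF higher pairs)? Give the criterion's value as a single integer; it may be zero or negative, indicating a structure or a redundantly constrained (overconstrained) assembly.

M = 9

L=1 J1=0 J2=0
add link → L=2 J1=0 J2=0
add link → L=3 J1=0 J2=0
add link → L=4 J1=0 J2=0
R@0,2 dof=1 J1 → L=4 J1=1 J2=0
C@0,1 dof=2 J2 → L=4 J1=1 J2=1
C@1,3 dof=2 J2 → L=4 J1=1 J2=2
add link → L=5 J1=1 J2=2
R@4,1 dof=1 J1 → L=5 J1=2 J2=2
add link → L=6 J1=2 J2=2
add link → L=7 J1=2 J2=2
P@6,4 dof=1 J1 → L=7 J1=3 J2=2
C@2,5 dof=2 J2 → L=7 J1=3 J2=3
M=3(L−1)−2J1−J2=3·6−2·3−3=9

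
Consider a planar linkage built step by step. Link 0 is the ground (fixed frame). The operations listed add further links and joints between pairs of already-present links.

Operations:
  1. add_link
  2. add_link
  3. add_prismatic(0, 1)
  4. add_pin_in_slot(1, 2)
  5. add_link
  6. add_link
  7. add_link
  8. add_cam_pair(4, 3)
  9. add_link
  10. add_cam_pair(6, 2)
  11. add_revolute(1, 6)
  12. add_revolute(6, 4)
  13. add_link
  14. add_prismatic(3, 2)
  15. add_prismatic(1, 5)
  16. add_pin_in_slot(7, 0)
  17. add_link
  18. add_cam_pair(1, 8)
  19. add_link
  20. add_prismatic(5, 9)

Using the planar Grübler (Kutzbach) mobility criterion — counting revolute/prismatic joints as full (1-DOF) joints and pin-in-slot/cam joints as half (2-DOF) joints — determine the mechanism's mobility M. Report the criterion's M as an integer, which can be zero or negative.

M = 10

link 0 = ground. State L|J1|J2 = 1|0|0
+link1  2|0|0
+link2  3|0|0
P(0,1) f=1→J1  3|1|0
PS(1,2) f=2→J2  3|1|1
+link3  4|1|1
+link4  5|1|1
+link5  6|1|1
C(4,3) f=2→J2  6|1|2
+link6  7|1|2
C(6,2) f=2→J2  7|1|3
R(1,6) f=1→J1  7|2|3
R(6,4) f=1→J1  7|3|3
+link7  8|3|3
P(3,2) f=1→J1  8|4|3
P(1,5) f=1→J1  8|5|3
PS(7,0) f=2→J2  8|5|4
+link8  9|5|4
C(1,8) f=2→J2  9|5|5
+link9  10|5|5
P(5,9) f=1→J1  10|6|5
M = 3(10−1)−2·6−5 = 27−12−5 = 10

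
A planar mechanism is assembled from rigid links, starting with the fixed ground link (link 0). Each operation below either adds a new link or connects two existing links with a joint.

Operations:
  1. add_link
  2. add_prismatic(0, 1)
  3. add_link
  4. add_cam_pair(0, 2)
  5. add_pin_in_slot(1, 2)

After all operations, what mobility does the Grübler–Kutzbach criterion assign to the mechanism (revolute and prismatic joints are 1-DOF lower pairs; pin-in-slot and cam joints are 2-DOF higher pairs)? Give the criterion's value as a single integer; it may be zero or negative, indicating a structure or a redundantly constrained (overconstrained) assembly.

link 0 = ground. State L|J1|J2 = 1|0|0
+link1  2|0|0
P(0,1) f=1→J1  2|1|0
+link2  3|1|0
C(0,2) f=2→J2  3|1|1
PS(1,2) f=2→J2  3|1|2
M = 3(3−1)−2·1−2 = 6−2−2 = 2

M = 2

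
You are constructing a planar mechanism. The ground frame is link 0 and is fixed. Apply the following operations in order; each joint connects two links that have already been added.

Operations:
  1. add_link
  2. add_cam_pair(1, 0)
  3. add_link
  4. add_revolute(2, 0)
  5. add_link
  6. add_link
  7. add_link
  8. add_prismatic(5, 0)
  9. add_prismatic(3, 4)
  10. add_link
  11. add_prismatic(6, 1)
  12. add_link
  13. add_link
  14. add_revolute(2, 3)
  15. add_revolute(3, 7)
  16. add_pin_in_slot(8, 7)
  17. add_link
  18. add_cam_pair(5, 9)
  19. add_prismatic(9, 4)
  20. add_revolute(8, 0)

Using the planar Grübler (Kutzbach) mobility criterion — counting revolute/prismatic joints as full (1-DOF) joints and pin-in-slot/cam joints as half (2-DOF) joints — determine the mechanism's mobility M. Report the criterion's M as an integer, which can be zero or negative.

M = 8

(L,J1,J2)=(1,0,0); link0 fixed
link1: (2,0,0)
C 1-0 [J2]: (2,0,1)
link2: (3,0,1)
R 2-0 [J1]: (3,1,1)
link3: (4,1,1)
link4: (5,1,1)
link5: (6,1,1)
P 5-0 [J1]: (6,2,1)
P 3-4 [J1]: (6,3,1)
link6: (7,3,1)
P 6-1 [J1]: (7,4,1)
link7: (8,4,1)
link8: (9,4,1)
R 2-3 [J1]: (9,5,1)
R 3-7 [J1]: (9,6,1)
PS 8-7 [J2]: (9,6,2)
link9: (10,6,2)
C 5-9 [J2]: (10,6,3)
P 9-4 [J1]: (10,7,3)
R 8-0 [J1]: (10,8,3)
Grübler: 3·9 − 2·8 − 3 = 8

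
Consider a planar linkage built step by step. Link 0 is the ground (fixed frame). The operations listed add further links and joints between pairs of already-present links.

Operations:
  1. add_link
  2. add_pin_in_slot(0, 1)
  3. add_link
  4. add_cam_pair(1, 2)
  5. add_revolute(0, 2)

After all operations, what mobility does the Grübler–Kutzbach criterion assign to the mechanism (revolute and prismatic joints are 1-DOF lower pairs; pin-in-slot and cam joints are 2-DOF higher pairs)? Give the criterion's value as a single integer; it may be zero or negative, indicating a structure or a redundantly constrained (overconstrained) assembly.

M = 2

link 0 = ground. State L|J1|J2 = 1|0|0
+link1  2|0|0
PS(0,1) f=2→J2  2|0|1
+link2  3|0|1
C(1,2) f=2→J2  3|0|2
R(0,2) f=1→J1  3|1|2
M = 3(3−1)−2·1−2 = 6−2−2 = 2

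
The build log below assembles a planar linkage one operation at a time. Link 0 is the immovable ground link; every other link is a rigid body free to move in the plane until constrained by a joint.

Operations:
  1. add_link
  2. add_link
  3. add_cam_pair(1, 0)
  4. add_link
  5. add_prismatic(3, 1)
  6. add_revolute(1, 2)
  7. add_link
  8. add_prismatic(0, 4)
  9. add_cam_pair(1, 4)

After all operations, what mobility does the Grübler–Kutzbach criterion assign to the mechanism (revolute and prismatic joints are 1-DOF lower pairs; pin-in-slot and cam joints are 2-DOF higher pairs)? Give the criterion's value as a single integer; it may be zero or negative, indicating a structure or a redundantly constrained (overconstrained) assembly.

L=1 J1=0 J2=0
add link → L=2 J1=0 J2=0
add link → L=3 J1=0 J2=0
C@1,0 dof=2 J2 → L=3 J1=0 J2=1
add link → L=4 J1=0 J2=1
P@3,1 dof=1 J1 → L=4 J1=1 J2=1
R@1,2 dof=1 J1 → L=4 J1=2 J2=1
add link → L=5 J1=2 J2=1
P@0,4 dof=1 J1 → L=5 J1=3 J2=1
C@1,4 dof=2 J2 → L=5 J1=3 J2=2
M=3(L−1)−2J1−J2=3·4−2·3−2=4

M = 4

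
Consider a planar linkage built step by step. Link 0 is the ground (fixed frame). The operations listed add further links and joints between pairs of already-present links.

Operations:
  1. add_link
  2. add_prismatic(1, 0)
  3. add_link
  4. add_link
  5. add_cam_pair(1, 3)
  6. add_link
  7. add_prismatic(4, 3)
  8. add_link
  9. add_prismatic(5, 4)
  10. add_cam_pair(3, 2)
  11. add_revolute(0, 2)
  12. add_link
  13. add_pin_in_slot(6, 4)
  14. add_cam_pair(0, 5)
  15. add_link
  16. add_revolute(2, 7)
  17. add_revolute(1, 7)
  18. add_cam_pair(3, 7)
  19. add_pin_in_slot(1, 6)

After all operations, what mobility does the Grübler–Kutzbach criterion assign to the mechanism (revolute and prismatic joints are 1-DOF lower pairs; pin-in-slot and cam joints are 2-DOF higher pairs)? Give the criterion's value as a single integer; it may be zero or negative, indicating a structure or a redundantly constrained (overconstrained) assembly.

M = 3

L=1 J1=0 J2=0
add link → L=2 J1=0 J2=0
P@1,0 dof=1 J1 → L=2 J1=1 J2=0
add link → L=3 J1=1 J2=0
add link → L=4 J1=1 J2=0
C@1,3 dof=2 J2 → L=4 J1=1 J2=1
add link → L=5 J1=1 J2=1
P@4,3 dof=1 J1 → L=5 J1=2 J2=1
add link → L=6 J1=2 J2=1
P@5,4 dof=1 J1 → L=6 J1=3 J2=1
C@3,2 dof=2 J2 → L=6 J1=3 J2=2
R@0,2 dof=1 J1 → L=6 J1=4 J2=2
add link → L=7 J1=4 J2=2
PS@6,4 dof=2 J2 → L=7 J1=4 J2=3
C@0,5 dof=2 J2 → L=7 J1=4 J2=4
add link → L=8 J1=4 J2=4
R@2,7 dof=1 J1 → L=8 J1=5 J2=4
R@1,7 dof=1 J1 → L=8 J1=6 J2=4
C@3,7 dof=2 J2 → L=8 J1=6 J2=5
PS@1,6 dof=2 J2 → L=8 J1=6 J2=6
M=3(L−1)−2J1−J2=3·7−2·6−6=3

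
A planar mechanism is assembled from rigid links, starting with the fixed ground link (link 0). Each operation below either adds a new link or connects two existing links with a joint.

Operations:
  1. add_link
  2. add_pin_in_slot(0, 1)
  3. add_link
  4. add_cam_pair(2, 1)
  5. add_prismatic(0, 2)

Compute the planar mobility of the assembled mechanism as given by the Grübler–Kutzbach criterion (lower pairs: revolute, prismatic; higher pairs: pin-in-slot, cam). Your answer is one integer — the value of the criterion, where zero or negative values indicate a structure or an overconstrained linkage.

M = 2

L=1 J1=0 J2=0
add link → L=2 J1=0 J2=0
PS@0,1 dof=2 J2 → L=2 J1=0 J2=1
add link → L=3 J1=0 J2=1
C@2,1 dof=2 J2 → L=3 J1=0 J2=2
P@0,2 dof=1 J1 → L=3 J1=1 J2=2
M=3(L−1)−2J1−J2=3·2−2·1−2=2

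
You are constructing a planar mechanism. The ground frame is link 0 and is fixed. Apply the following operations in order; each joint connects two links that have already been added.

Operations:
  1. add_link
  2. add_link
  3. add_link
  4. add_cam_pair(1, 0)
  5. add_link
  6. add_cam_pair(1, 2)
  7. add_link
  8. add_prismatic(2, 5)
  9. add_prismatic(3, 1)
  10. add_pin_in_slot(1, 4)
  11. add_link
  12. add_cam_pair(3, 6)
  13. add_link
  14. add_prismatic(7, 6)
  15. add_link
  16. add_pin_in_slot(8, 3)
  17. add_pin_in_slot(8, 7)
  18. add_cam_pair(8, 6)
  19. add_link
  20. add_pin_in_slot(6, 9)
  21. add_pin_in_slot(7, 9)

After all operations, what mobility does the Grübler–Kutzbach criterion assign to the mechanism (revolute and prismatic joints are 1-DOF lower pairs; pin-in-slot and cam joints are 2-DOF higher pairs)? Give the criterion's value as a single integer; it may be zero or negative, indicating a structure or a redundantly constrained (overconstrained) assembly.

M = 12

L=1 J1=0 J2=0
add link → L=2 J1=0 J2=0
add link → L=3 J1=0 J2=0
add link → L=4 J1=0 J2=0
C@1,0 dof=2 J2 → L=4 J1=0 J2=1
add link → L=5 J1=0 J2=1
C@1,2 dof=2 J2 → L=5 J1=0 J2=2
add link → L=6 J1=0 J2=2
P@2,5 dof=1 J1 → L=6 J1=1 J2=2
P@3,1 dof=1 J1 → L=6 J1=2 J2=2
PS@1,4 dof=2 J2 → L=6 J1=2 J2=3
add link → L=7 J1=2 J2=3
C@3,6 dof=2 J2 → L=7 J1=2 J2=4
add link → L=8 J1=2 J2=4
P@7,6 dof=1 J1 → L=8 J1=3 J2=4
add link → L=9 J1=3 J2=4
PS@8,3 dof=2 J2 → L=9 J1=3 J2=5
PS@8,7 dof=2 J2 → L=9 J1=3 J2=6
C@8,6 dof=2 J2 → L=9 J1=3 J2=7
add link → L=10 J1=3 J2=7
PS@6,9 dof=2 J2 → L=10 J1=3 J2=8
PS@7,9 dof=2 J2 → L=10 J1=3 J2=9
M=3(L−1)−2J1−J2=3·9−2·3−9=12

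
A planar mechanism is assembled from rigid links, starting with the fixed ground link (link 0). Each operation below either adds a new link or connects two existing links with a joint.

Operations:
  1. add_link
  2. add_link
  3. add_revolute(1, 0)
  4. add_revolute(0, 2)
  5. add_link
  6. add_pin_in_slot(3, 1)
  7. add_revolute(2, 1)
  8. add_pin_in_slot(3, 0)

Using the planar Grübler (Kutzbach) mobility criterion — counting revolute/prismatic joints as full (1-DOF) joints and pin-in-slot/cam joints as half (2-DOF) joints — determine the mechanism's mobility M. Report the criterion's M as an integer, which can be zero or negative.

M = 1

link 0 = ground. State L|J1|J2 = 1|0|0
+link1  2|0|0
+link2  3|0|0
R(1,0) f=1→J1  3|1|0
R(0,2) f=1→J1  3|2|0
+link3  4|2|0
PS(3,1) f=2→J2  4|2|1
R(2,1) f=1→J1  4|3|1
PS(3,0) f=2→J2  4|3|2
M = 3(4−1)−2·3−2 = 9−6−2 = 1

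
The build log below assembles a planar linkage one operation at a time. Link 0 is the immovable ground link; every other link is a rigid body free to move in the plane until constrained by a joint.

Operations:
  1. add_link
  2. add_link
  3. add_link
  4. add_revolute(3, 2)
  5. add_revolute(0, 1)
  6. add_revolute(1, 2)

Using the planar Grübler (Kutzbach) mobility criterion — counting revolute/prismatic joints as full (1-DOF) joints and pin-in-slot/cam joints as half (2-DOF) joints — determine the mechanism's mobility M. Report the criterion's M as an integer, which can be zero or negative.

ground; <1,0,0>
#1 <2,0,0>
#2 <3,0,0>
#3 <4,0,0>
R:3↔2 J1 <4,1,0>
R:0↔1 J1 <4,2,0>
R:1↔2 J1 <4,3,0>
3×3 − 2×3 − 1×0 = 3

M = 3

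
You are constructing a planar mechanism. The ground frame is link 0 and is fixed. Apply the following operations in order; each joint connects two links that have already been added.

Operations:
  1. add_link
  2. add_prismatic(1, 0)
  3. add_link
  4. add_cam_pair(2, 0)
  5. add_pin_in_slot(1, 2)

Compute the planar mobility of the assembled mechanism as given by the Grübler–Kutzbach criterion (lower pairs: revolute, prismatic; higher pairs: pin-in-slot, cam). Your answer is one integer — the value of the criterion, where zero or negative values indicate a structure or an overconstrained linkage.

M = 2

L=1 J1=0 J2=0
add link → L=2 J1=0 J2=0
P@1,0 dof=1 J1 → L=2 J1=1 J2=0
add link → L=3 J1=1 J2=0
C@2,0 dof=2 J2 → L=3 J1=1 J2=1
PS@1,2 dof=2 J2 → L=3 J1=1 J2=2
M=3(L−1)−2J1−J2=3·2−2·1−2=2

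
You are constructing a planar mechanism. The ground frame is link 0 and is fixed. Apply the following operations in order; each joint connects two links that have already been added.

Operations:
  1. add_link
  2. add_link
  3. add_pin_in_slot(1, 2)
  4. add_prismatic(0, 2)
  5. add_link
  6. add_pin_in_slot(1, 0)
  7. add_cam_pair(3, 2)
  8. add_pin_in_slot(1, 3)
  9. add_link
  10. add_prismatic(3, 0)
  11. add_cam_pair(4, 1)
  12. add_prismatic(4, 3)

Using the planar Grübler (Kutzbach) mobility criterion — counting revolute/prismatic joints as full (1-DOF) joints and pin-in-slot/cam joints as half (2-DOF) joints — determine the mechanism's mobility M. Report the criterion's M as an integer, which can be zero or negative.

(L,J1,J2)=(1,0,0); link0 fixed
link1: (2,0,0)
link2: (3,0,0)
PS 1-2 [J2]: (3,0,1)
P 0-2 [J1]: (3,1,1)
link3: (4,1,1)
PS 1-0 [J2]: (4,1,2)
C 3-2 [J2]: (4,1,3)
PS 1-3 [J2]: (4,1,4)
link4: (5,1,4)
P 3-0 [J1]: (5,2,4)
C 4-1 [J2]: (5,2,5)
P 4-3 [J1]: (5,3,5)
Grübler: 3·4 − 2·3 − 5 = 1

M = 1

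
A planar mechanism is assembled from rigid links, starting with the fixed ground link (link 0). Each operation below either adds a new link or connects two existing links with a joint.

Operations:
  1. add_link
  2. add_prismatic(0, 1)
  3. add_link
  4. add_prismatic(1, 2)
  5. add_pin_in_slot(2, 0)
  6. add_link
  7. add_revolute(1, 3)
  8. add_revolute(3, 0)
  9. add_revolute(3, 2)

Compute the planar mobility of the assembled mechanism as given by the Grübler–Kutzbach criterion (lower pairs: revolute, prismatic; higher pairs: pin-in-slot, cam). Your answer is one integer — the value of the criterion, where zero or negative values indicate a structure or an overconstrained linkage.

M = -2

ground; <1,0,0>
#1 <2,0,0>
P:0↔1 J1 <2,1,0>
#2 <3,1,0>
P:1↔2 J1 <3,2,0>
PS:2↔0 J2 <3,2,1>
#3 <4,2,1>
R:1↔3 J1 <4,3,1>
R:3↔0 J1 <4,4,1>
R:3↔2 J1 <4,5,1>
3×3 − 2×5 − 1×1 = -2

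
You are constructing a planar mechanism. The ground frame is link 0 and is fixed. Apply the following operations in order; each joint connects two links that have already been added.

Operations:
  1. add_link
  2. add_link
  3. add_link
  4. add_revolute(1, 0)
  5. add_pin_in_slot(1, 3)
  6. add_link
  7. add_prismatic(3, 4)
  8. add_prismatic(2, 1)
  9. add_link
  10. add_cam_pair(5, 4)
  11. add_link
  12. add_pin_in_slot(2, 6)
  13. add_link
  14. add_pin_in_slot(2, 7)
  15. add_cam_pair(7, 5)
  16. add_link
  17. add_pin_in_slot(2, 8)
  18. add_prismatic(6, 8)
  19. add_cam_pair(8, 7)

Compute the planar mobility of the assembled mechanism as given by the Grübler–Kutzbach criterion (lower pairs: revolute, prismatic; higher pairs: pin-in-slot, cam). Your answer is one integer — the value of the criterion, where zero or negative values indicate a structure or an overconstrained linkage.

(L,J1,J2)=(1,0,0); link0 fixed
link1: (2,0,0)
link2: (3,0,0)
link3: (4,0,0)
R 1-0 [J1]: (4,1,0)
PS 1-3 [J2]: (4,1,1)
link4: (5,1,1)
P 3-4 [J1]: (5,2,1)
P 2-1 [J1]: (5,3,1)
link5: (6,3,1)
C 5-4 [J2]: (6,3,2)
link6: (7,3,2)
PS 2-6 [J2]: (7,3,3)
link7: (8,3,3)
PS 2-7 [J2]: (8,3,4)
C 7-5 [J2]: (8,3,5)
link8: (9,3,5)
PS 2-8 [J2]: (9,3,6)
P 6-8 [J1]: (9,4,6)
C 8-7 [J2]: (9,4,7)
Grübler: 3·8 − 2·4 − 7 = 9

M = 9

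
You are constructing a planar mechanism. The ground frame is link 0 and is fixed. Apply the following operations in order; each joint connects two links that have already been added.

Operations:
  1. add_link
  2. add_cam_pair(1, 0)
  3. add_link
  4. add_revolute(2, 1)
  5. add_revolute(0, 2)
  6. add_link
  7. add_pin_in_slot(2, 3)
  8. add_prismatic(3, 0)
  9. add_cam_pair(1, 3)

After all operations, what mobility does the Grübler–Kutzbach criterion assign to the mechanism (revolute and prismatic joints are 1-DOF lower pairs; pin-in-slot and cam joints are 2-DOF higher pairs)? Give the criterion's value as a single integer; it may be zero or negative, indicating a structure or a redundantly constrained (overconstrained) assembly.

M = 0

link 0 = ground. State L|J1|J2 = 1|0|0
+link1  2|0|0
C(1,0) f=2→J2  2|0|1
+link2  3|0|1
R(2,1) f=1→J1  3|1|1
R(0,2) f=1→J1  3|2|1
+link3  4|2|1
PS(2,3) f=2→J2  4|2|2
P(3,0) f=1→J1  4|3|2
C(1,3) f=2→J2  4|3|3
M = 3(4−1)−2·3−3 = 9−6−3 = 0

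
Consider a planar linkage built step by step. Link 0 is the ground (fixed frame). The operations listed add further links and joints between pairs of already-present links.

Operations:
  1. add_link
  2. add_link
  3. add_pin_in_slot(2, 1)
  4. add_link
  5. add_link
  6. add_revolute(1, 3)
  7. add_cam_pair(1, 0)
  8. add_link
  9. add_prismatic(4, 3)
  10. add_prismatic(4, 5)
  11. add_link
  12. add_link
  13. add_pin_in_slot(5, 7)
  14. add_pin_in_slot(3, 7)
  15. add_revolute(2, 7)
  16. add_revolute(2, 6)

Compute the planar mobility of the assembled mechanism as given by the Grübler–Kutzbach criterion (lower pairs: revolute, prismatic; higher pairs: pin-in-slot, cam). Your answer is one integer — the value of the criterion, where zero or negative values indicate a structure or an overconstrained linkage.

L=1 J1=0 J2=0
add link → L=2 J1=0 J2=0
add link → L=3 J1=0 J2=0
PS@2,1 dof=2 J2 → L=3 J1=0 J2=1
add link → L=4 J1=0 J2=1
add link → L=5 J1=0 J2=1
R@1,3 dof=1 J1 → L=5 J1=1 J2=1
C@1,0 dof=2 J2 → L=5 J1=1 J2=2
add link → L=6 J1=1 J2=2
P@4,3 dof=1 J1 → L=6 J1=2 J2=2
P@4,5 dof=1 J1 → L=6 J1=3 J2=2
add link → L=7 J1=3 J2=2
add link → L=8 J1=3 J2=2
PS@5,7 dof=2 J2 → L=8 J1=3 J2=3
PS@3,7 dof=2 J2 → L=8 J1=3 J2=4
R@2,7 dof=1 J1 → L=8 J1=4 J2=4
R@2,6 dof=1 J1 → L=8 J1=5 J2=4
M=3(L−1)−2J1−J2=3·7−2·5−4=7

M = 7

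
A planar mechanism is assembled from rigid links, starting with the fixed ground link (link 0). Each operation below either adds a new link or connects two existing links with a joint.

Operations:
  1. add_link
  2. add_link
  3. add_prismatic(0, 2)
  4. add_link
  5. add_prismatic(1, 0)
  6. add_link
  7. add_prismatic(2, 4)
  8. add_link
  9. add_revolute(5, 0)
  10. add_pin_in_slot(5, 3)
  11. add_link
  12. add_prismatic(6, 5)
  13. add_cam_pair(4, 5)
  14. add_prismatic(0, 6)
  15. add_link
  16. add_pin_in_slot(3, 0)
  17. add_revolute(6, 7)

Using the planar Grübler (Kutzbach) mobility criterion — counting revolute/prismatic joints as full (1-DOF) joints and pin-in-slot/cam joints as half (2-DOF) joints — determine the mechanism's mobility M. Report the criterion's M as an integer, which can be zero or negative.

M = 4

[1;0;0] (link 0 is ground)
L+ [2;0;0]
L+ [3;0;0]
P(0,2)∈J1 [3;1;0]
L+ [4;1;0]
P(1,0)∈J1 [4;2;0]
L+ [5;2;0]
P(2,4)∈J1 [5;3;0]
L+ [6;3;0]
R(5,0)∈J1 [6;4;0]
PS(5,3)∈J2 [6;4;1]
L+ [7;4;1]
P(6,5)∈J1 [7;5;1]
C(4,5)∈J2 [7;5;2]
P(0,6)∈J1 [7;6;2]
L+ [8;6;2]
PS(3,0)∈J2 [8;6;3]
R(6,7)∈J1 [8;7;3]
mobility = 21 − 14 − 3 = 4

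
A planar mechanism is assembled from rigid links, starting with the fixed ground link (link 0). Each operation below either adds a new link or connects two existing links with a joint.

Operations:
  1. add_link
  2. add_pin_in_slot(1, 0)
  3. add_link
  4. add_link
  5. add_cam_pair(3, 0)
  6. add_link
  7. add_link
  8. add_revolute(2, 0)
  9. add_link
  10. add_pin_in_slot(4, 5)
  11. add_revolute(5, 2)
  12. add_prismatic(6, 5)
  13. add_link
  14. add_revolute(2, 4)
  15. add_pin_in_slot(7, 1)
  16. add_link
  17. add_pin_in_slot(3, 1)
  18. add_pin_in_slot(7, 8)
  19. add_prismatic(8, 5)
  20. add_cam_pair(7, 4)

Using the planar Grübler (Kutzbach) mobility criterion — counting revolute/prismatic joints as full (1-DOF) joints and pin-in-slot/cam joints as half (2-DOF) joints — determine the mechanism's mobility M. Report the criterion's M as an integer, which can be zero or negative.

link 0 = ground. State L|J1|J2 = 1|0|0
+link1  2|0|0
PS(1,0) f=2→J2  2|0|1
+link2  3|0|1
+link3  4|0|1
C(3,0) f=2→J2  4|0|2
+link4  5|0|2
+link5  6|0|2
R(2,0) f=1→J1  6|1|2
+link6  7|1|2
PS(4,5) f=2→J2  7|1|3
R(5,2) f=1→J1  7|2|3
P(6,5) f=1→J1  7|3|3
+link7  8|3|3
R(2,4) f=1→J1  8|4|3
PS(7,1) f=2→J2  8|4|4
+link8  9|4|4
PS(3,1) f=2→J2  9|4|5
PS(7,8) f=2→J2  9|4|6
P(8,5) f=1→J1  9|5|6
C(7,4) f=2→J2  9|5|7
M = 3(9−1)−2·5−7 = 24−10−7 = 7

M = 7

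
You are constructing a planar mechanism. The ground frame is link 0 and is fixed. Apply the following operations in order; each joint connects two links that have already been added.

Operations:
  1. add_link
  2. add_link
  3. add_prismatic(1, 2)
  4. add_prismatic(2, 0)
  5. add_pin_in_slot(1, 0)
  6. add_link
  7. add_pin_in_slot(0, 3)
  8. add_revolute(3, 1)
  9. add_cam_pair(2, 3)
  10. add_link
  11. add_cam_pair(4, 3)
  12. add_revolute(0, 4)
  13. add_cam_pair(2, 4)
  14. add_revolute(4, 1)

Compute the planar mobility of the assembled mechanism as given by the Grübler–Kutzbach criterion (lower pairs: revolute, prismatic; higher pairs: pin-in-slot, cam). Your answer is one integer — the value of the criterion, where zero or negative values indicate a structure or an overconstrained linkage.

[1;0;0] (link 0 is ground)
L+ [2;0;0]
L+ [3;0;0]
P(1,2)∈J1 [3;1;0]
P(2,0)∈J1 [3;2;0]
PS(1,0)∈J2 [3;2;1]
L+ [4;2;1]
PS(0,3)∈J2 [4;2;2]
R(3,1)∈J1 [4;3;2]
C(2,3)∈J2 [4;3;3]
L+ [5;3;3]
C(4,3)∈J2 [5;3;4]
R(0,4)∈J1 [5;4;4]
C(2,4)∈J2 [5;4;5]
R(4,1)∈J1 [5;5;5]
mobility = 12 − 10 − 5 = -3

M = -3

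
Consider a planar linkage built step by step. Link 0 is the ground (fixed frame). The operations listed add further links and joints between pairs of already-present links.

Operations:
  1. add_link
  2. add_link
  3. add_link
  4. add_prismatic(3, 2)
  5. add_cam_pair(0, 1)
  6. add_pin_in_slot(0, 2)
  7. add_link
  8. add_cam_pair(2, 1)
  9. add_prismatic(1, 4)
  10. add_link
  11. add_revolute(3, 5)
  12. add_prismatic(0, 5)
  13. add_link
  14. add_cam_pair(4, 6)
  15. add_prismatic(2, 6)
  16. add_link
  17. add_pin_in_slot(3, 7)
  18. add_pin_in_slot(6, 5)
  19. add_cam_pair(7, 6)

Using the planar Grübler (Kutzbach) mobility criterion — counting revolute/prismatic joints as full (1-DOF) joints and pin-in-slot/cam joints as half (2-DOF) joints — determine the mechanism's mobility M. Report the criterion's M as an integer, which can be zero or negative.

M = 4

(L,J1,J2)=(1,0,0); link0 fixed
link1: (2,0,0)
link2: (3,0,0)
link3: (4,0,0)
P 3-2 [J1]: (4,1,0)
C 0-1 [J2]: (4,1,1)
PS 0-2 [J2]: (4,1,2)
link4: (5,1,2)
C 2-1 [J2]: (5,1,3)
P 1-4 [J1]: (5,2,3)
link5: (6,2,3)
R 3-5 [J1]: (6,3,3)
P 0-5 [J1]: (6,4,3)
link6: (7,4,3)
C 4-6 [J2]: (7,4,4)
P 2-6 [J1]: (7,5,4)
link7: (8,5,4)
PS 3-7 [J2]: (8,5,5)
PS 6-5 [J2]: (8,5,6)
C 7-6 [J2]: (8,5,7)
Grübler: 3·7 − 2·5 − 7 = 4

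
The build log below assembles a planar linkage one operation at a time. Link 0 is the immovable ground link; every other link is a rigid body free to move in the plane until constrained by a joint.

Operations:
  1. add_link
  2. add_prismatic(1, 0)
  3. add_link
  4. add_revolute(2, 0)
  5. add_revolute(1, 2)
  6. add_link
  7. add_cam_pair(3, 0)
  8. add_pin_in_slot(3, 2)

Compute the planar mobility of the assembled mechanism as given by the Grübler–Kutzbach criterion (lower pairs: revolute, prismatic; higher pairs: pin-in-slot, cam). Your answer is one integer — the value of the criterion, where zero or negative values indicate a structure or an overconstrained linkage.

L=1 J1=0 J2=0
add link → L=2 J1=0 J2=0
P@1,0 dof=1 J1 → L=2 J1=1 J2=0
add link → L=3 J1=1 J2=0
R@2,0 dof=1 J1 → L=3 J1=2 J2=0
R@1,2 dof=1 J1 → L=3 J1=3 J2=0
add link → L=4 J1=3 J2=0
C@3,0 dof=2 J2 → L=4 J1=3 J2=1
PS@3,2 dof=2 J2 → L=4 J1=3 J2=2
M=3(L−1)−2J1−J2=3·3−2·3−2=1

M = 1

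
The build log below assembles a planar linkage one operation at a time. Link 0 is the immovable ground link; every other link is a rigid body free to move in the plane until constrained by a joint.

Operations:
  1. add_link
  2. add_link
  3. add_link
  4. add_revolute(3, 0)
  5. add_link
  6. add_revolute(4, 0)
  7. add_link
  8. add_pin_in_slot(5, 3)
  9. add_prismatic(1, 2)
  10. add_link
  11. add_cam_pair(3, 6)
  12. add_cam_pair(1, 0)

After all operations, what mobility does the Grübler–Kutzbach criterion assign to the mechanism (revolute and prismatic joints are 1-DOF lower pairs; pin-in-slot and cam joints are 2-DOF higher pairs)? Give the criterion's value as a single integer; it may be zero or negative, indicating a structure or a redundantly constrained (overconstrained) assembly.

M = 9

link 0 = ground. State L|J1|J2 = 1|0|0
+link1  2|0|0
+link2  3|0|0
+link3  4|0|0
R(3,0) f=1→J1  4|1|0
+link4  5|1|0
R(4,0) f=1→J1  5|2|0
+link5  6|2|0
PS(5,3) f=2→J2  6|2|1
P(1,2) f=1→J1  6|3|1
+link6  7|3|1
C(3,6) f=2→J2  7|3|2
C(1,0) f=2→J2  7|3|3
M = 3(7−1)−2·3−3 = 18−6−3 = 9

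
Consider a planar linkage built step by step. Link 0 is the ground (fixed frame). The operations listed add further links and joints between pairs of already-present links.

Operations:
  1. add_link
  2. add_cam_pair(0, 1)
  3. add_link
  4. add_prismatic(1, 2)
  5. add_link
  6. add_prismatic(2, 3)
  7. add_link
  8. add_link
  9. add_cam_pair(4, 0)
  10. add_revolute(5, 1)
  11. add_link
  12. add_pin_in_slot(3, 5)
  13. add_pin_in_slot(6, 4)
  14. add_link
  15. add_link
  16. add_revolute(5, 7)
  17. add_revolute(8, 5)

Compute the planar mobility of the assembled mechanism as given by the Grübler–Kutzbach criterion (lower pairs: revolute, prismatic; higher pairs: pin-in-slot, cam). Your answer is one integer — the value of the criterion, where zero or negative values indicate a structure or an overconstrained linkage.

M = 10

link 0 = ground. State L|J1|J2 = 1|0|0
+link1  2|0|0
C(0,1) f=2→J2  2|0|1
+link2  3|0|1
P(1,2) f=1→J1  3|1|1
+link3  4|1|1
P(2,3) f=1→J1  4|2|1
+link4  5|2|1
+link5  6|2|1
C(4,0) f=2→J2  6|2|2
R(5,1) f=1→J1  6|3|2
+link6  7|3|2
PS(3,5) f=2→J2  7|3|3
PS(6,4) f=2→J2  7|3|4
+link7  8|3|4
+link8  9|3|4
R(5,7) f=1→J1  9|4|4
R(8,5) f=1→J1  9|5|4
M = 3(9−1)−2·5−4 = 24−10−4 = 10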